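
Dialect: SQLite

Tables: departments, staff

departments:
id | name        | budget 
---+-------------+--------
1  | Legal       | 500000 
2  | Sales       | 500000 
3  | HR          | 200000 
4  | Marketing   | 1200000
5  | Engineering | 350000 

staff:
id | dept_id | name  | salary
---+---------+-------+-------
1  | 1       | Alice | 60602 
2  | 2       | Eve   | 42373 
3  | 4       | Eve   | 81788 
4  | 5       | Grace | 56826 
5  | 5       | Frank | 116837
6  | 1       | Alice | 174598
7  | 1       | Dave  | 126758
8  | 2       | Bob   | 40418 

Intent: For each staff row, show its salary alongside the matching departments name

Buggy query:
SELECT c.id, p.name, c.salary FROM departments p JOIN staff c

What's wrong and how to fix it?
Bug: Missing join condition: each staff row is matched to all departments rows instead of just its own

Fix: Add ON c.dept_id = p.id to the JOIN

Corrected query:
SELECT c.id, p.name, c.salary FROM departments p JOIN staff c ON c.dept_id = p.id

Result:
id | name        | salary
---+-------------+-------
1  | Legal       | 60602 
2  | Sales       | 42373 
3  | Marketing   | 81788 
4  | Engineering | 56826 
5  | Engineering | 116837
6  | Legal       | 174598
7  | Legal       | 126758
8  | Sales       | 40418 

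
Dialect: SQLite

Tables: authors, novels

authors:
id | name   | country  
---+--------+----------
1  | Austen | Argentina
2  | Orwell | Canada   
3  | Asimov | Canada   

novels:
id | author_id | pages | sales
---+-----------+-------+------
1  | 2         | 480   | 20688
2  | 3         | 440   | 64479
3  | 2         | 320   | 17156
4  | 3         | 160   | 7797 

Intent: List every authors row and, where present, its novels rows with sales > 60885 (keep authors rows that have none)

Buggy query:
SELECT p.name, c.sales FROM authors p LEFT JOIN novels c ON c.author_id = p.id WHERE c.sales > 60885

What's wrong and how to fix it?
Bug: Filtering c.sales in WHERE discards the NULL rows produced by LEFT JOIN, turning it into an inner join

Fix: Put 'c.sales > 60885' in the JOIN's ON clause instead of WHERE

Corrected query:
SELECT p.name, c.sales FROM authors p LEFT JOIN novels c ON c.author_id = p.id AND c.sales > 60885

Result:
name   | sales
-------+------
Austen | NULL 
Orwell | NULL 
Asimov | 64479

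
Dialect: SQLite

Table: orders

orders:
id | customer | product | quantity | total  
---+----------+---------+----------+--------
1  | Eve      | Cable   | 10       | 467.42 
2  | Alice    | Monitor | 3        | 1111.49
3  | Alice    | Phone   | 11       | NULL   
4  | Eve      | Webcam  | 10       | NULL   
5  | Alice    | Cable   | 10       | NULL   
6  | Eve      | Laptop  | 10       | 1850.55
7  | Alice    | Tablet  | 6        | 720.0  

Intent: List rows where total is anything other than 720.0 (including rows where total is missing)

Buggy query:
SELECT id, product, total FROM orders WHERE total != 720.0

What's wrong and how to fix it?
Bug: 'total != 720.0' is unknown when total is NULL, so NULL rows are silently excluded

Fix: Handle NULL separately with IS NULL alongside the inequality

Corrected query:
SELECT id, product, total FROM orders WHERE total != 720.0 OR total IS NULL

Result:
id | product | total  
---+---------+--------
1  | Cable   | 467.42 
2  | Monitor | 1111.49
3  | Phone   | NULL   
4  | Webcam  | NULL   
5  | Cable   | NULL   
6  | Laptop  | 1850.55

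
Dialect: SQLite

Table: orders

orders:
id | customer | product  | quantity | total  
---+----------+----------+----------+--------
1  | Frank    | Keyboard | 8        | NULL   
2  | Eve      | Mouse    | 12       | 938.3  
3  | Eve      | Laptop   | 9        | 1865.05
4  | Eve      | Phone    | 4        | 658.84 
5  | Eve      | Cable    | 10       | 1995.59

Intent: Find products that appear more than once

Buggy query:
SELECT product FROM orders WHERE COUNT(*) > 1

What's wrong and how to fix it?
Bug: WHERE can't reference COUNT(*); aggregates are computed after WHERE

Fix: Group first, then use HAVING for the count condition

Corrected query:
SELECT product FROM orders GROUP BY product HAVING COUNT(*) > 1

Result:
(no rows)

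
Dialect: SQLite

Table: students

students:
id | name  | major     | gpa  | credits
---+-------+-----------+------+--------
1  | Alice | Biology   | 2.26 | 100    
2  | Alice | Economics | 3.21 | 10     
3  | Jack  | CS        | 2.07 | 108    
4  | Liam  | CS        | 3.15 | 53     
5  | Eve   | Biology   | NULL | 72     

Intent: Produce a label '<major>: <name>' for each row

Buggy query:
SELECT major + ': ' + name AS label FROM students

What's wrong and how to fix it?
Bug: '+' is numeric addition; on text columns SQLite converts them to 0 instead of concatenating

Fix: Replace + with || to concatenate text

Corrected query:
SELECT major || ': ' || name AS label FROM students

Result:
label           
----------------
Biology: Alice  
Economics: Alice
CS: Jack        
CS: Liam        
Biology: Eve    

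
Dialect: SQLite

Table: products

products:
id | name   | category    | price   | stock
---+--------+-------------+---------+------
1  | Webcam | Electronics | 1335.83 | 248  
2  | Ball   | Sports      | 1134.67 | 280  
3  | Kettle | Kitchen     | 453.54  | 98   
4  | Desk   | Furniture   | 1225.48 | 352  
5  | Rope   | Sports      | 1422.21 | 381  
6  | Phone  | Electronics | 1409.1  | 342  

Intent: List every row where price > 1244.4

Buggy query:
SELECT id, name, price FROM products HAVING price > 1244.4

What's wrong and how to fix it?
Bug: HAVING filters the output of aggregation, but this query has no GROUP BY and no aggregate functions, so SQLite rejects it (HAVING clause on a non-aggregate query); the condition here is per row

Fix: Use WHERE for row-level filtering

Corrected query:
SELECT id, name, price FROM products WHERE price > 1244.4

Result:
id | name   | price  
---+--------+--------
1  | Webcam | 1335.83
5  | Rope   | 1422.21
6  | Phone  | 1409.1 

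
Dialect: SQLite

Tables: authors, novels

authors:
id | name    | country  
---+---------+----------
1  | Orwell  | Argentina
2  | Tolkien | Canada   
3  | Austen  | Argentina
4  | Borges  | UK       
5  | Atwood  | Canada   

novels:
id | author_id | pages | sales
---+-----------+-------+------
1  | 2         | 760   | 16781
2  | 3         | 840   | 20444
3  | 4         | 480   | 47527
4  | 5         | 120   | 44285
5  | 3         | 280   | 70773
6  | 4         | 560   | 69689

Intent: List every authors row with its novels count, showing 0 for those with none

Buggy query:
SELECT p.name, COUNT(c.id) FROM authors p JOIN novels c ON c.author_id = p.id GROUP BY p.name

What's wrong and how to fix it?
Bug: An inner join excludes parents with zero children

Fix: Switch to LEFT JOIN to retain unmatched parent rows

Corrected query:
SELECT p.name, COUNT(c.id) FROM authors p LEFT JOIN novels c ON c.author_id = p.id GROUP BY p.name

Result:
name    | COUNT(c.id)
--------+------------
Atwood  | 1          
Austen  | 2          
Borges  | 2          
Orwell  | 0          
Tolkien | 1          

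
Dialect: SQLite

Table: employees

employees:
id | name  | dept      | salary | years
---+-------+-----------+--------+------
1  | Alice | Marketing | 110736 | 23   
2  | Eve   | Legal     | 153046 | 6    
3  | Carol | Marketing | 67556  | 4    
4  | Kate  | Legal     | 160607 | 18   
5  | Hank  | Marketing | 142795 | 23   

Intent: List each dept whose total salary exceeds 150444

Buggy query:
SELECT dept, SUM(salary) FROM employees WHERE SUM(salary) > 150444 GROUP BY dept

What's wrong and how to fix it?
Bug: WHERE runs before GROUP BY, so aggregates aren't available there

Fix: Move the aggregate condition to a HAVING clause

Corrected query:
SELECT dept, SUM(salary) FROM employees GROUP BY dept HAVING SUM(salary) > 150444

Result:
dept      | SUM(salary)
----------+------------
Legal     | 313653     
Marketing | 321087     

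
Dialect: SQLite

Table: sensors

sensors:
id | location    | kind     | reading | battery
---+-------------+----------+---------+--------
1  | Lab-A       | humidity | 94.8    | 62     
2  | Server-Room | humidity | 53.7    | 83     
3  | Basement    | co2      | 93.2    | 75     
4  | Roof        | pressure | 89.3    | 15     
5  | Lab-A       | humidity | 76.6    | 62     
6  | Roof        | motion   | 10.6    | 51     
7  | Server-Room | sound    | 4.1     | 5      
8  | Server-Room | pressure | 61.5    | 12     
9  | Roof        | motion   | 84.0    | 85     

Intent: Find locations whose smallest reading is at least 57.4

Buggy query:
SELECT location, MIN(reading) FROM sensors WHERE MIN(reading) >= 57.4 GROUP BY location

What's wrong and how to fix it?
Bug: MIN() in WHERE is a misuse of aggregate

Fix: Replace WHERE with HAVING after the GROUP BY

Corrected query:
SELECT location, MIN(reading) FROM sensors GROUP BY location HAVING MIN(reading) >= 57.4

Result:
location | MIN(reading)
---------+-------------
Basement | 93.2        
Lab-A    | 76.6        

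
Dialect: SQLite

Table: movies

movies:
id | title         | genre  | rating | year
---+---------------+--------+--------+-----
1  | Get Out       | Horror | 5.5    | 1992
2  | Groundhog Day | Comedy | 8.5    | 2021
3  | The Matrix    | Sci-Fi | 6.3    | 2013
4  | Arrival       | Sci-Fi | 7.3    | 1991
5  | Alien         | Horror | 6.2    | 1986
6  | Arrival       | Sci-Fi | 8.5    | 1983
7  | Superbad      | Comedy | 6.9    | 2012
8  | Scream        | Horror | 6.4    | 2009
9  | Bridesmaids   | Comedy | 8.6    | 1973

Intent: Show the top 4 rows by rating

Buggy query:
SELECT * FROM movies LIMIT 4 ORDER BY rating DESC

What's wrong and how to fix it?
Bug: LIMIT must come after ORDER BY

Fix: Sort with ORDER BY, then apply LIMIT

Corrected query:
SELECT * FROM movies ORDER BY rating DESC LIMIT 4

Result:
id | title         | genre  | rating | year
---+---------------+--------+--------+-----
9  | Bridesmaids   | Comedy | 8.6    | 1973
2  | Groundhog Day | Comedy | 8.5    | 2021
6  | Arrival       | Sci-Fi | 8.5    | 1983
4  | Arrival       | Sci-Fi | 7.3    | 1991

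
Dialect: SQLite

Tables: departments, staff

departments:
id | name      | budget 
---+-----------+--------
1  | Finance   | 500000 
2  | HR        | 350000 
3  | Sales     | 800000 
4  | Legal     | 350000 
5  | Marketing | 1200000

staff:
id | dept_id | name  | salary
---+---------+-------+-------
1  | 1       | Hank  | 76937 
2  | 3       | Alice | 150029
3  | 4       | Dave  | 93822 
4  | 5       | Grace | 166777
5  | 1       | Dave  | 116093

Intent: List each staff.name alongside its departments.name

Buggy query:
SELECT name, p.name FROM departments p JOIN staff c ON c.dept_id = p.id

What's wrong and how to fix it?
Bug: Both tables have a 'name' column; the unqualified reference is ambiguous

Fix: Qualify the column with its table alias (c.name)

Corrected query:
SELECT c.name, p.name FROM departments p JOIN staff c ON c.dept_id = p.id

Result:
name  | name     
------+----------
Hank  | Finance  
Alice | Sales    
Dave  | Legal    
Grace | Marketing
Dave  | Finance  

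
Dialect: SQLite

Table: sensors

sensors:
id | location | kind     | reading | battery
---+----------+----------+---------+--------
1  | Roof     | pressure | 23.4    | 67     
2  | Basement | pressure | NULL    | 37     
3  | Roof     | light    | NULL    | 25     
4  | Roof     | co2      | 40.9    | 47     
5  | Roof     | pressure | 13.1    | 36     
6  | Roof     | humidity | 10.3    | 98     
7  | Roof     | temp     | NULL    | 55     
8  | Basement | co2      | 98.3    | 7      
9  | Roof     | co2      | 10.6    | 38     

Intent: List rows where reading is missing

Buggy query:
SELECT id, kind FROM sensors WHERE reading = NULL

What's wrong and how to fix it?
Bug: '= NULL' is always unknown in SQL three-valued logic, so no rows match

Fix: Use IS NULL to test for NULL

Corrected query:
SELECT id, kind FROM sensors WHERE reading IS NULL

Result:
id | kind    
---+---------
2  | pressure
3  | light   
7  | temp    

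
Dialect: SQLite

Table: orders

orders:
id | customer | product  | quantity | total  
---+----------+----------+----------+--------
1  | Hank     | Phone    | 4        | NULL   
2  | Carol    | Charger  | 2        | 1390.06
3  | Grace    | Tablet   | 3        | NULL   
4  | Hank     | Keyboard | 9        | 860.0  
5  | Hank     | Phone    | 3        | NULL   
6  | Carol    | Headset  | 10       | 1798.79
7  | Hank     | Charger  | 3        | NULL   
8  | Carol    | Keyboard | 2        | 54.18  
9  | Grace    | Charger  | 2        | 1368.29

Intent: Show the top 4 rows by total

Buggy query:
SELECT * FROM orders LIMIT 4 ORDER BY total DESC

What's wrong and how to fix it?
Bug: LIMIT must come after ORDER BY

Fix: Swap the clauses: ORDER BY first, then LIMIT

Corrected query:
SELECT * FROM orders ORDER BY total DESC LIMIT 4

Result:
id | customer | product  | quantity | total  
---+----------+----------+----------+--------
6  | Carol    | Headset  | 10       | 1798.79
2  | Carol    | Charger  | 2        | 1390.06
9  | Grace    | Charger  | 2        | 1368.29
4  | Hank     | Keyboard | 9        | 860    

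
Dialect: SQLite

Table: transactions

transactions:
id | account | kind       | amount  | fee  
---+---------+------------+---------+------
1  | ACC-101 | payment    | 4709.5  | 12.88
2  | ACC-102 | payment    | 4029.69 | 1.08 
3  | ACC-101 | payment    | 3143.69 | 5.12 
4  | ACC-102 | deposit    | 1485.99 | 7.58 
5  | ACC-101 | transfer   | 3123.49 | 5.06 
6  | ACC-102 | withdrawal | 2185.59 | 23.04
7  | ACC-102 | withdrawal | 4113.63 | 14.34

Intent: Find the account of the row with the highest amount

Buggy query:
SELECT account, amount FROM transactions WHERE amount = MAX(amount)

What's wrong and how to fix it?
Bug: WHERE is evaluated per row; an aggregate over the whole table isn't defined there

Fix: Wrap MAX in a scalar subquery so WHERE compares against a single value

Corrected query:
SELECT account, amount FROM transactions WHERE amount = (SELECT MAX(amount) FROM transactions)

Result:
account | amount
--------+-------
ACC-101 | 4709.5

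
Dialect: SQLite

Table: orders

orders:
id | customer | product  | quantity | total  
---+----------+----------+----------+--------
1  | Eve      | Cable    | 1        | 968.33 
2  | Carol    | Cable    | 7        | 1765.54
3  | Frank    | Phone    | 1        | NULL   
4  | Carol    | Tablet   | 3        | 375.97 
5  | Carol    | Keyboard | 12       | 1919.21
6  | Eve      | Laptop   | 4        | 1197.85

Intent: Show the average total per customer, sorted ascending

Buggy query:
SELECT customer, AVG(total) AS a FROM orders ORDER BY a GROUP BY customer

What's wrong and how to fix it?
Bug: ORDER BY appears before GROUP BY; SQL clause order requires GROUP BY first

Fix: Move ORDER BY to the end, after GROUP BY

Corrected query:
SELECT customer, AVG(total) AS a FROM orders GROUP BY customer ORDER BY a

Result:
customer | a          
---------+------------
Frank    | NULL       
Eve      | 1083.09    
Carol    | 1353.573333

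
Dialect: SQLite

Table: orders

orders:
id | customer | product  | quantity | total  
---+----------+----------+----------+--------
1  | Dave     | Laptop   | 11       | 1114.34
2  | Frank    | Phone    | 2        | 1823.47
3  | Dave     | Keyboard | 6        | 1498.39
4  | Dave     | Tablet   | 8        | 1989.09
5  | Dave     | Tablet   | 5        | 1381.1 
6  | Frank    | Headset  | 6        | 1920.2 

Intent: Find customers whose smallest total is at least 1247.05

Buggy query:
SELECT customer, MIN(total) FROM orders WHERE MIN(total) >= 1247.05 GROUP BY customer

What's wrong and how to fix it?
Bug: MIN() in WHERE is a misuse of aggregate

Fix: Use HAVING for the per-group MIN condition

Corrected query:
SELECT customer, MIN(total) FROM orders GROUP BY customer HAVING MIN(total) >= 1247.05

Result:
customer | MIN(total)
---------+-----------
Frank    | 1823.47   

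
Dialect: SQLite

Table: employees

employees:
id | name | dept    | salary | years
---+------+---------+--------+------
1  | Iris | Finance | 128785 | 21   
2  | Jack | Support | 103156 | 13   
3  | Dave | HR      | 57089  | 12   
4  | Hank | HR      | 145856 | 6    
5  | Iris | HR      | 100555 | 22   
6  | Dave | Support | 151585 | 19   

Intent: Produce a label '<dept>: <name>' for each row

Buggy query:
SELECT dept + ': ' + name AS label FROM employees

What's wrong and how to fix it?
Bug: '+' is numeric addition; on text columns SQLite converts them to 0 instead of concatenating

Fix: Use the || operator for string concatenation

Corrected query:
SELECT dept || ': ' || name AS label FROM employees

Result:
label        
-------------
Finance: Iris
Support: Jack
HR: Dave     
HR: Hank     
HR: Iris     
Support: Dave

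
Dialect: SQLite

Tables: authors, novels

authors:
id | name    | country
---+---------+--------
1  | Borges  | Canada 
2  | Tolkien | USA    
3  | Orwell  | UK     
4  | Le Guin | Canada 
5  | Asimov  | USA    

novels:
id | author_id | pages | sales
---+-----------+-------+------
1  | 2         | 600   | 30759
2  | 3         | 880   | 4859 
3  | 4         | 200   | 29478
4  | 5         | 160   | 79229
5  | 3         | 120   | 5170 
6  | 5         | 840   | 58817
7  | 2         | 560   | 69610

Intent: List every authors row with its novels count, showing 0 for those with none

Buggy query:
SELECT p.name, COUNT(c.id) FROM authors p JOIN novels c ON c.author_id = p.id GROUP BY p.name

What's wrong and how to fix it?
Bug: An inner join excludes parents with zero children

Fix: Use LEFT JOIN so parents without children still appear (COUNT(c.id) gives 0)

Corrected query:
SELECT p.name, COUNT(c.id) FROM authors p LEFT JOIN novels c ON c.author_id = p.id GROUP BY p.name

Result:
name    | COUNT(c.id)
--------+------------
Asimov  | 2          
Borges  | 0          
Le Guin | 1          
Orwell  | 2          
Tolkien | 2          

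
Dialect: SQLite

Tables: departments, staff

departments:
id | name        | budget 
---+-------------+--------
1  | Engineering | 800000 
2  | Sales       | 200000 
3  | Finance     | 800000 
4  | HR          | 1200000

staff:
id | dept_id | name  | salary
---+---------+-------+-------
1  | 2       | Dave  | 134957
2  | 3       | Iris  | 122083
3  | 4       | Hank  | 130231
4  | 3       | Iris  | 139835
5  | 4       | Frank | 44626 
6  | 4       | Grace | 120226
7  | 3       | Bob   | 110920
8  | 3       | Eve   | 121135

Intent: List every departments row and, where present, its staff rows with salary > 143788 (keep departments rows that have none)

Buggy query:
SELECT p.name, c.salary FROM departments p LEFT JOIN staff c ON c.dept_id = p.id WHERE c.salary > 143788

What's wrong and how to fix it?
Bug: Filtering c.salary in WHERE discards the NULL rows produced by LEFT JOIN, turning it into an inner join

Fix: Move the right-table condition into the ON clause so unmatched parents are kept

Corrected query:
SELECT p.name, c.salary FROM departments p LEFT JOIN staff c ON c.dept_id = p.id AND c.salary > 143788

Result:
name        | salary
------------+-------
Engineering | NULL  
Sales       | NULL  
Finance     | NULL  
HR          | NULL  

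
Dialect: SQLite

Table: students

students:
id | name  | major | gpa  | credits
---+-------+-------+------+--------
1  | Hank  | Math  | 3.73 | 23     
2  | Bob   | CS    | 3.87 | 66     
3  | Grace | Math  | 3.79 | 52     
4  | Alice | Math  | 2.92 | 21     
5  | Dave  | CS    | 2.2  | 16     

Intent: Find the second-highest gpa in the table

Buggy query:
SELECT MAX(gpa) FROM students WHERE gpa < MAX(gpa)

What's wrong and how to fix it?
Bug: MAX(gpa) on the right of the comparison is an aggregate-in-WHERE error

Fix: Compute the overall MAX in a subquery, then take MAX of rows below it

Corrected query:
SELECT MAX(gpa) FROM students WHERE gpa < (SELECT MAX(gpa) FROM students)

Result:
MAX(gpa)
--------
3.79    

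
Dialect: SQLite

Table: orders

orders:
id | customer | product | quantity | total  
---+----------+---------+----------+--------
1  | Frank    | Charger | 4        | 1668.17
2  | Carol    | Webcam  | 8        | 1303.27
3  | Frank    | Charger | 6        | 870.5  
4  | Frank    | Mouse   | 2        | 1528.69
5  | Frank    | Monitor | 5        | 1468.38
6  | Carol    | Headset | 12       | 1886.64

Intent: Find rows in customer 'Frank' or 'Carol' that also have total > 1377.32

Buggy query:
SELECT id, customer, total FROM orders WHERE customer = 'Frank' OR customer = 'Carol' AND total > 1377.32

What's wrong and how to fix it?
Bug: AND binds tighter than OR, so this parses as customer = 'Frank' OR (customer = 'Carol' AND total > 1377.32)

Fix: Add parentheses around the OR so the AND applies to both alternatives

Corrected query:
SELECT id, customer, total FROM orders WHERE (customer = 'Frank' OR customer = 'Carol') AND total > 1377.32

Result:
id | customer | total  
---+----------+--------
1  | Frank    | 1668.17
4  | Frank    | 1528.69
5  | Frank    | 1468.38
6  | Carol    | 1886.64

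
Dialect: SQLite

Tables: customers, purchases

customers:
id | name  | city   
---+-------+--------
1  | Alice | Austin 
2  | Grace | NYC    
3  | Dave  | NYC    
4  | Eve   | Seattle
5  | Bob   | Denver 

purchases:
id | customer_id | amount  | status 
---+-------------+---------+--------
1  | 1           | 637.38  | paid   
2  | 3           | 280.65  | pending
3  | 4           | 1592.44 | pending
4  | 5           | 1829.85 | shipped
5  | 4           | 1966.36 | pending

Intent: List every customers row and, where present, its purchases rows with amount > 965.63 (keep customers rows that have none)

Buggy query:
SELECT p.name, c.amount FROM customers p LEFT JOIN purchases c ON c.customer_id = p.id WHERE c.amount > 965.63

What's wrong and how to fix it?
Bug: A WHERE condition on the right-hand table after LEFT JOIN drops unmatched parents

Fix: Move the right-table condition into the ON clause so unmatched parents are kept

Corrected query:
SELECT p.name, c.amount FROM customers p LEFT JOIN purchases c ON c.customer_id = p.id AND c.amount > 965.63

Result:
name  | amount 
------+--------
Alice | NULL   
Grace | NULL   
Dave  | NULL   
Eve   | 1592.44
Eve   | 1966.36
Bob   | 1829.85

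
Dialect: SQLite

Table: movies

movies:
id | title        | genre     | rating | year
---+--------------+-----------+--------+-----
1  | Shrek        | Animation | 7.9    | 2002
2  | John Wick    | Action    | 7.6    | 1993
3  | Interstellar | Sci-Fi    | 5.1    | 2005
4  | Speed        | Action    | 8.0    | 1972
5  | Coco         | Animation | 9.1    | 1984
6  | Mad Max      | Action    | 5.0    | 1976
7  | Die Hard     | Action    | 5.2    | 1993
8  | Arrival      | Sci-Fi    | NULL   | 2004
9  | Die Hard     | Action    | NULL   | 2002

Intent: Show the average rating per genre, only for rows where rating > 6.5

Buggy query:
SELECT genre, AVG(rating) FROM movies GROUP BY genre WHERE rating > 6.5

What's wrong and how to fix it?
Bug: Row-level WHERE must come before GROUP BY in the clause order

Fix: Place WHERE between FROM and GROUP BY

Corrected query:
SELECT genre, AVG(rating) FROM movies WHERE rating > 6.5 GROUP BY genre

Result:
genre     | AVG(rating)
----------+------------
Action    | 7.8        
Animation | 8.5        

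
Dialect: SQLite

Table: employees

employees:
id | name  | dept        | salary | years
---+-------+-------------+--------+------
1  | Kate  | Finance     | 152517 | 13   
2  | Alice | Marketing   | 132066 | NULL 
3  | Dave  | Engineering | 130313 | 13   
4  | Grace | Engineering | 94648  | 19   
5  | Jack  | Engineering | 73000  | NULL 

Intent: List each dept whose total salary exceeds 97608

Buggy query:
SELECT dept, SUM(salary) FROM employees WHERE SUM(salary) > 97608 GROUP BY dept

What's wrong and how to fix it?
Bug: Aggregate functions cannot appear in a WHERE clause

Fix: Move the aggregate condition to a HAVING clause

Corrected query:
SELECT dept, SUM(salary) FROM employees GROUP BY dept HAVING SUM(salary) > 97608

Result:
dept        | SUM(salary)
------------+------------
Engineering | 297961     
Finance     | 152517     
Marketing   | 132066     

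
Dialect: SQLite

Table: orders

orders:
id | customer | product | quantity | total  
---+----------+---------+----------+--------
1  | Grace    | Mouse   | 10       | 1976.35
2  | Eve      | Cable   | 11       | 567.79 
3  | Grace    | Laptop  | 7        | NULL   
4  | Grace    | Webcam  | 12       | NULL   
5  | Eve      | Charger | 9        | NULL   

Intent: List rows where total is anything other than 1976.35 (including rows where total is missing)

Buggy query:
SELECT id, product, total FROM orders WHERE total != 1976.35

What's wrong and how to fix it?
Bug: Inequality against NULL is unknown, not true; rows with NULL are dropped

Fix: Handle NULL separately with IS NULL alongside the inequality

Corrected query:
SELECT id, product, total FROM orders WHERE total != 1976.35 OR total IS NULL

Result:
id | product | total 
---+---------+-------
2  | Cable   | 567.79
3  | Laptop  | NULL  
4  | Webcam  | NULL  
5  | Charger | NULL  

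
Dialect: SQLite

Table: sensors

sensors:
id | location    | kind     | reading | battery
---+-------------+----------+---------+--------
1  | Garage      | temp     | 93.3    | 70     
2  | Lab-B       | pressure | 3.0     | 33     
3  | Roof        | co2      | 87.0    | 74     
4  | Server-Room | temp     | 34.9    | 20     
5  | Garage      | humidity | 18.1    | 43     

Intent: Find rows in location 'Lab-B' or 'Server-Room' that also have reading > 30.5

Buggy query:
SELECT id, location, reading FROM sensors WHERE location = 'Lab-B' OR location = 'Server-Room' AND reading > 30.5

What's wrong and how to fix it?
Bug: AND binds tighter than OR, so this parses as location = 'Lab-B' OR (location = 'Server-Room' AND reading > 30.5)

Fix: Group the OR with parentheses (or use IN), then AND the threshold

Corrected query:
SELECT id, location, reading FROM sensors WHERE (location = 'Lab-B' OR location = 'Server-Room') AND reading > 30.5

Result:
id | location    | reading
---+-------------+--------
4  | Server-Room | 34.9   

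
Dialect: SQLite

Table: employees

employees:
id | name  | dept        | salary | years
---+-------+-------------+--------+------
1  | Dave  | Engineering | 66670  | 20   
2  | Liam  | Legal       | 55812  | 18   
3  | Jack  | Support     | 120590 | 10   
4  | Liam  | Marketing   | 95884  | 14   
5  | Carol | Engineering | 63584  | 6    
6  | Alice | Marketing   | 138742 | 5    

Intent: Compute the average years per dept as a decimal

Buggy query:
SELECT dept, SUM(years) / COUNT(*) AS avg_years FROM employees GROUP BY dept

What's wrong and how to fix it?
Bug: Both operands are integers, so '/' performs integer division and truncates

Fix: Multiply by 1.0 (or CAST to REAL) to force floating-point division

Corrected query:
SELECT dept, SUM(years) * 1.0 / COUNT(*) AS avg_years FROM employees GROUP BY dept

Result:
dept        | avg_years
------------+----------
Engineering | 13       
Legal       | 18       
Marketing   | 9.5      
Support     | 10       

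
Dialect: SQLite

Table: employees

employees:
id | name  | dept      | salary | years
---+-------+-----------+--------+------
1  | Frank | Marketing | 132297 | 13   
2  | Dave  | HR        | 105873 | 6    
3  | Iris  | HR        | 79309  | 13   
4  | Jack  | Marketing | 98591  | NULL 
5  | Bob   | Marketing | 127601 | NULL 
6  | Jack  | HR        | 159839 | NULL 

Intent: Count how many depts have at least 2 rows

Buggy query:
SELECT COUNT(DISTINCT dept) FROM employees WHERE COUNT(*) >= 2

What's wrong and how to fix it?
Bug: WHERE filters individual rows, not groups, so a group-level COUNT is invalid there

Fix: Use a subquery that GROUPs and filters with HAVING, then count its rows

Corrected query:
SELECT COUNT(*) FROM (SELECT dept FROM employees GROUP BY dept HAVING COUNT(*) >= 2)

Result:
COUNT(*)
--------
2       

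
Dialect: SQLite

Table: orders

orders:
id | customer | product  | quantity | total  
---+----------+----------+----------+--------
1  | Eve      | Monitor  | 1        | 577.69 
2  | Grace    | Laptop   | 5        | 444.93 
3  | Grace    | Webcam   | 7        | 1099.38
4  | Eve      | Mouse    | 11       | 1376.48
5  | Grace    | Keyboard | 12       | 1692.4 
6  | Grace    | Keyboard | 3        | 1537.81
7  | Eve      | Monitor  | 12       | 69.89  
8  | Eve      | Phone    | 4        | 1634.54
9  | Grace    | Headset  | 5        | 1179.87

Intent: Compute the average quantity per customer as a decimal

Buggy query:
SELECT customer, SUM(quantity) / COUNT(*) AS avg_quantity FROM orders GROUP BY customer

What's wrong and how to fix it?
Bug: Both operands are integers, so '/' performs integer division and truncates

Fix: Multiply by 1.0 (or CAST to REAL) to force floating-point division

Corrected query:
SELECT customer, SUM(quantity) * 1.0 / COUNT(*) AS avg_quantity FROM orders GROUP BY customer

Result:
customer | avg_quantity
---------+-------------
Eve      | 7           
Grace    | 6.4         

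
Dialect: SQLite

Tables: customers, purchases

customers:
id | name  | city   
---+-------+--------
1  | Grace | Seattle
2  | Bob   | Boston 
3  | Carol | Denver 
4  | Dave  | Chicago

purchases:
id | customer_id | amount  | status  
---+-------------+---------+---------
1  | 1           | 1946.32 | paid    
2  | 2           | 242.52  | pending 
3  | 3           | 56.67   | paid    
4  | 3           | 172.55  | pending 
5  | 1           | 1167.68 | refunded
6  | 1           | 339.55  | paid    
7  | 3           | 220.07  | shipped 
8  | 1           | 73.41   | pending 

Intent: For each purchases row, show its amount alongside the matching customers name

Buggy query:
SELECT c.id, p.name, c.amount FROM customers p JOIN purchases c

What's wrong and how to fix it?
Bug: Missing join condition: each purchases row is matched to all customers rows instead of just its own

Fix: Specify the join condition linking the foreign key to the parent id

Corrected query:
SELECT c.id, p.name, c.amount FROM customers p JOIN purchases c ON c.customer_id = p.id

Result:
id | name  | amount 
---+-------+--------
1  | Grace | 1946.32
2  | Bob   | 242.52 
3  | Carol | 56.67  
4  | Carol | 172.55 
5  | Grace | 1167.68
6  | Grace | 339.55 
7  | Carol | 220.07 
8  | Grace | 73.41  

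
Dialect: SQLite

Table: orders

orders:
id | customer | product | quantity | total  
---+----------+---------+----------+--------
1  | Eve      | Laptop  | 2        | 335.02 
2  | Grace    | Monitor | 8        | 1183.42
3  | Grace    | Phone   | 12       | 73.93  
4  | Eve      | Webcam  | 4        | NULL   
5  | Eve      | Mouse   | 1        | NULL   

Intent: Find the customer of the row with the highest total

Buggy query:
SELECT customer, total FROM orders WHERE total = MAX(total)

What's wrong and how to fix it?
Bug: WHERE is evaluated per row; an aggregate over the whole table isn't defined there

Fix: Use a subquery: WHERE total = (SELECT MAX(total) FROM orders)

Corrected query:
SELECT customer, total FROM orders WHERE total = (SELECT MAX(total) FROM orders)

Result:
customer | total  
---------+--------
Grace    | 1183.42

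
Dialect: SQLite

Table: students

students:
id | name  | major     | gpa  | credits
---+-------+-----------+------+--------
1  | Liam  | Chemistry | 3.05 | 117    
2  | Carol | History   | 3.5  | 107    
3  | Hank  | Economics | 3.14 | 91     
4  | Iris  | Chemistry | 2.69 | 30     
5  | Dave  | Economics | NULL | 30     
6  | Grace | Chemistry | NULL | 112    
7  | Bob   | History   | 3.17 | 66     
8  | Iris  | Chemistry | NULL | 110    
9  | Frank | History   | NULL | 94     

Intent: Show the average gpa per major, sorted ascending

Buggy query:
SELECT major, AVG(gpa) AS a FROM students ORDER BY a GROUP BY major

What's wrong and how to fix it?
Bug: GROUP BY must precede ORDER BY

Fix: Reorder: SELECT … FROM … GROUP BY … ORDER BY …

Corrected query:
SELECT major, AVG(gpa) AS a FROM students GROUP BY major ORDER BY a

Result:
major     | a    
----------+------
Chemistry | 2.87 
Economics | 3.14 
History   | 3.335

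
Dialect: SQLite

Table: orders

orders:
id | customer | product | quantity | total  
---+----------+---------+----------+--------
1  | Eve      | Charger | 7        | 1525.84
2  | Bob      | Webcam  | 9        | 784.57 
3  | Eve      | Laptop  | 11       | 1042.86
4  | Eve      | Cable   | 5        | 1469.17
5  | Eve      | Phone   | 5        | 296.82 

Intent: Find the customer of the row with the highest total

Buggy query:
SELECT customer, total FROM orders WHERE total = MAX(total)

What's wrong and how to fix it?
Bug: WHERE is evaluated per row; an aggregate over the whole table isn't defined there

Fix: Use a subquery: WHERE total = (SELECT MAX(total) FROM orders)

Corrected query:
SELECT customer, total FROM orders WHERE total = (SELECT MAX(total) FROM orders)

Result:
customer | total  
---------+--------
Eve      | 1525.84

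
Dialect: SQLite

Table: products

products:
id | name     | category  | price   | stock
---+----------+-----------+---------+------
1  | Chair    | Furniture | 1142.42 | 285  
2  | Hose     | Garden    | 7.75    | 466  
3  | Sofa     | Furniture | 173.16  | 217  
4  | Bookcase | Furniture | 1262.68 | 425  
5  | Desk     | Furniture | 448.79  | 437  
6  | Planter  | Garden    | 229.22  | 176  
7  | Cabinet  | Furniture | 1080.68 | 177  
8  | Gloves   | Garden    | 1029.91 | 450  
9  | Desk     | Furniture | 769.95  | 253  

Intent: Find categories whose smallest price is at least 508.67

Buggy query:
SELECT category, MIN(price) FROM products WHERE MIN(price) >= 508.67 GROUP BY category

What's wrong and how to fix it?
Bug: MIN() in WHERE is a misuse of aggregate

Fix: Replace WHERE with HAVING after the GROUP BY

Corrected query:
SELECT category, MIN(price) FROM products GROUP BY category HAVING MIN(price) >= 508.67

Result:
(no rows)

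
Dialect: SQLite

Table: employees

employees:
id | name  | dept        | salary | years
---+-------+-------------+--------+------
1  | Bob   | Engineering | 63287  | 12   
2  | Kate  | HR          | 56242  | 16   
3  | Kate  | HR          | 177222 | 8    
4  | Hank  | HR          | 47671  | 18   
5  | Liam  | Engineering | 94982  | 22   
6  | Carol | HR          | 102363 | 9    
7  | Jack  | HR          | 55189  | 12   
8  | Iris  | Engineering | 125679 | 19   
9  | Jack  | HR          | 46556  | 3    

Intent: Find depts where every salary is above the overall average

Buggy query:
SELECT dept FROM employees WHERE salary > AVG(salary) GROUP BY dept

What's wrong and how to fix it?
Bug: AVG() is an aggregate; it can't sit directly in WHERE

Fix: Use a subquery for AVG and a HAVING MIN(...) filter so the condition holds for every row in the group

Corrected query:
SELECT dept FROM employees GROUP BY dept HAVING MIN(salary) > (SELECT AVG(salary) FROM employees)

Result:
(no rows)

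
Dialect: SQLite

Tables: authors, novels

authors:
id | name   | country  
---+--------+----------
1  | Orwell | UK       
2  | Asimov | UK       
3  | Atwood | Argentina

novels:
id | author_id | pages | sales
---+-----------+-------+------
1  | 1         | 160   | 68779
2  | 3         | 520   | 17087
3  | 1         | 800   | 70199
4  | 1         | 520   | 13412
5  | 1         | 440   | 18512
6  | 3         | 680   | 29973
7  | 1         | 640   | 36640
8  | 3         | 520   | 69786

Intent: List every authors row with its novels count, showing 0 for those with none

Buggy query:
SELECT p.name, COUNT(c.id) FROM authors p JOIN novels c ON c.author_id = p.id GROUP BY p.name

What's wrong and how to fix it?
Bug: INNER JOIN drops authors rows that have no matching novels rows

Fix: Use LEFT JOIN so parents without children still appear (COUNT(c.id) gives 0)

Corrected query:
SELECT p.name, COUNT(c.id) FROM authors p LEFT JOIN novels c ON c.author_id = p.id GROUP BY p.name

Result:
name   | COUNT(c.id)
-------+------------
Asimov | 0          
Atwood | 3          
Orwell | 5          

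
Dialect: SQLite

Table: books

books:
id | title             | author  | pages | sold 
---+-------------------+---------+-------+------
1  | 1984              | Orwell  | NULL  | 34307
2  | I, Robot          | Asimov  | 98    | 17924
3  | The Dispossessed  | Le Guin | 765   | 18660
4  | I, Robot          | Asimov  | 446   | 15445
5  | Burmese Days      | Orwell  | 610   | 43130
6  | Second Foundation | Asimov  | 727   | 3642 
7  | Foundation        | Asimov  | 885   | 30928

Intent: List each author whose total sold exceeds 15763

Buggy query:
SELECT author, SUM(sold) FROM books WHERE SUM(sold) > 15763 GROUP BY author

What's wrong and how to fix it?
Bug: Aggregate functions cannot appear in a WHERE clause

Fix: Use HAVING (which filters groups after aggregation) instead of WHERE

Corrected query:
SELECT author, SUM(sold) FROM books GROUP BY author HAVING SUM(sold) > 15763

Result:
author  | SUM(sold)
--------+----------
Asimov  | 67939    
Le Guin | 18660    
Orwell  | 77437    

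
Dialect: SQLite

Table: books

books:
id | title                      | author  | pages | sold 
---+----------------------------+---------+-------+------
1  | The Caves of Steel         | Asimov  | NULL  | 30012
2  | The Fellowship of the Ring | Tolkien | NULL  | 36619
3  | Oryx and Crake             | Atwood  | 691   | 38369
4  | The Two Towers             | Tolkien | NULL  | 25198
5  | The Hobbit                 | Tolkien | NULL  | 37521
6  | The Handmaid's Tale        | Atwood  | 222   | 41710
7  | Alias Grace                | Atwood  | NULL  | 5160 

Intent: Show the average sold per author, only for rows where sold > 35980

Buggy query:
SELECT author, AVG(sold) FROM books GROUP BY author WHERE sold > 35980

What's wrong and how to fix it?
Bug: WHERE cannot follow GROUP BY

Fix: Move the WHERE clause before GROUP BY

Corrected query:
SELECT author, AVG(sold) FROM books WHERE sold > 35980 GROUP BY author

Result:
author  | AVG(sold)
--------+----------
Atwood  | 40039.5  
Tolkien | 37070    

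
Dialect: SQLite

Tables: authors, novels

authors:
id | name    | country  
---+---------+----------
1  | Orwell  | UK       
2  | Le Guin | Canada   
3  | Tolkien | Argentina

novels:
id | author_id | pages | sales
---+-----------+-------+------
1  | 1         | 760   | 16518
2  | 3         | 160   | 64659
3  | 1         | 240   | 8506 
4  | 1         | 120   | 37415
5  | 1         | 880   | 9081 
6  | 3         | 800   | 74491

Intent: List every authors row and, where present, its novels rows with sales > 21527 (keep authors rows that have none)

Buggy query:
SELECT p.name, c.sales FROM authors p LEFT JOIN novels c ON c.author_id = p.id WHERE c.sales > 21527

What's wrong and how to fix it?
Bug: Filtering c.sales in WHERE discards the NULL rows produced by LEFT JOIN, turning it into an inner join

Fix: Put 'c.sales > 21527' in the JOIN's ON clause instead of WHERE

Corrected query:
SELECT p.name, c.sales FROM authors p LEFT JOIN novels c ON c.author_id = p.id AND c.sales > 21527

Result:
name    | sales
--------+------
Orwell  | 37415
Le Guin | NULL 
Tolkien | 64659
Tolkien | 74491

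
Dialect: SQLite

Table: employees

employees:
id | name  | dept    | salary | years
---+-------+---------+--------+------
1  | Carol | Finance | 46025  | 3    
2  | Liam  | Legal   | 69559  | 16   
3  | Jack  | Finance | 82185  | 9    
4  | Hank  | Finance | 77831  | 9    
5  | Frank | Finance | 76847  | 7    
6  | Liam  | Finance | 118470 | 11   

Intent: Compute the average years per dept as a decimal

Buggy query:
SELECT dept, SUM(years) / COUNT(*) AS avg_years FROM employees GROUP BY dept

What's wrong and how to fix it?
Bug: SUM(years) and COUNT(*) are both integers; the division truncates the fractional part

Fix: Cast one side to REAL so the division keeps the fractional part

Corrected query:
SELECT dept, SUM(years) * 1.0 / COUNT(*) AS avg_years FROM employees GROUP BY dept

Result:
dept    | avg_years
--------+----------
Finance | 7.8      
Legal   | 16       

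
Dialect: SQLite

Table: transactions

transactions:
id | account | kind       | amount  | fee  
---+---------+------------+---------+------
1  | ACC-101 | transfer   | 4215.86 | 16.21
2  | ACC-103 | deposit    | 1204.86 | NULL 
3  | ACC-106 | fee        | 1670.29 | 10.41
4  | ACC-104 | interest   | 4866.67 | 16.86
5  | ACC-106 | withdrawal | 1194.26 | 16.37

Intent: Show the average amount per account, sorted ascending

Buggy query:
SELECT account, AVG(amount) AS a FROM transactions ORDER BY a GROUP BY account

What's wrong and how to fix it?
Bug: ORDER BY appears before GROUP BY; SQL clause order requires GROUP BY first

Fix: Move ORDER BY to the end, after GROUP BY

Corrected query:
SELECT account, AVG(amount) AS a FROM transactions GROUP BY account ORDER BY a

Result:
account | a       
--------+---------
ACC-103 | 1204.86 
ACC-106 | 1432.275
ACC-101 | 4215.86 
ACC-104 | 4866.67 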